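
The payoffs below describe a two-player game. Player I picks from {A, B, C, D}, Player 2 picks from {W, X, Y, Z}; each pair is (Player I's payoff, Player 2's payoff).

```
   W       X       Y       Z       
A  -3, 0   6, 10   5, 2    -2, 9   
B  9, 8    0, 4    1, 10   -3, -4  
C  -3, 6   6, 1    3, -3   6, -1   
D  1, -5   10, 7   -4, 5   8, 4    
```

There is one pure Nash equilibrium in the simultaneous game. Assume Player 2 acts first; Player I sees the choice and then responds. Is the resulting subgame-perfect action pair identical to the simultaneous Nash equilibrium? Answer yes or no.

Backward induction with Player 2 moving first.
- W → Player I plays B (best of -3, 9, -3, 1); Player 2 gets 8.
- X → Player I plays D (best of 6, 0, 6, 10); Player 2 gets 7.
- Y → Player I plays A (best of 5, 1, 3, -4); Player 2 gets 2.
- Z → Player I plays D (best of -2, -3, 6, 8); Player 2 gets 4.
Player 2's induced payoffs are 8, 7, 2, 4, so Player 2 commits to W. Subgame-perfect outcome: (B, W) with payoffs (9, 8).
Now find the simultaneous Nash equilibrium.
Player I's best replies: W→B; X→D; Y→A; Z→D.
Player 2's best replies: A→X; B→Y; C→W; D→X.
The unique mutual best reply is (D, X), giving (10, 7).
Sequential outcome (B, W) differs from the Nash profile (D, X).

no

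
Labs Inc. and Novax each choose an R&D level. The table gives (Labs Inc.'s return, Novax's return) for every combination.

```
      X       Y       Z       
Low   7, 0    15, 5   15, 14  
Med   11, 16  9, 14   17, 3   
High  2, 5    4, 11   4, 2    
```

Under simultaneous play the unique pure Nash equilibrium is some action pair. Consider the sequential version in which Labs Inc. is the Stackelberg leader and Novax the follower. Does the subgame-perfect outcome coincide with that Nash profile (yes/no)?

no

Novax best-responds to each possible Labs Inc. move:
- Low → Novax plays Z (best of 0, 5, 14); Labs Inc. gets 15.
- Med → Novax plays X (best of 16, 14, 3); Labs Inc. gets 11.
- High → Novax plays Y (best of 5, 11, 2); Labs Inc. gets 4.
Labs Inc.'s induced payoffs are 15, 11, 4, so Labs Inc. commits to Low. Subgame-perfect outcome: (Low, Z) with payoffs (15, 14).
Under simultaneous play:
Labs Inc.'s best replies: X→Med; Y→Low; Z→Med.
Novax's best replies: Low→Z; Med→X; High→Y.
The unique mutual best reply is (Med, X), giving (11, 16).
Sequential outcome (Low, Z) differs from the Nash profile (Med, X).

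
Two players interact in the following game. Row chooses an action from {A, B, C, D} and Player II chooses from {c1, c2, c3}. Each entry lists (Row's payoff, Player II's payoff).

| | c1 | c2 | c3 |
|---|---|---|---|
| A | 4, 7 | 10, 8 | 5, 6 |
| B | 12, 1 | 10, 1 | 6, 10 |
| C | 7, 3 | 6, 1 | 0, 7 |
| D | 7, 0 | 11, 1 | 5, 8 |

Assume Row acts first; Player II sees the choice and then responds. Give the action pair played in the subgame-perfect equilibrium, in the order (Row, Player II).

(A, c2)

Player II best-responds to each possible Row move:
- A: Player II compares 7, 8, 6 and picks c2; Row would get 10.
- B: Player II compares 1, 1, 10 and picks c3; Row would get 6.
- C: Player II compares 3, 1, 7 and picks c3; Row would get 0.
- D: Player II compares 0, 1, 8 and picks c3; Row would get 5.
Row's induced payoffs are 10, 6, 0, 5, so Row commits to A. Subgame-perfect outcome: (A, c2) with payoffs (10, 8).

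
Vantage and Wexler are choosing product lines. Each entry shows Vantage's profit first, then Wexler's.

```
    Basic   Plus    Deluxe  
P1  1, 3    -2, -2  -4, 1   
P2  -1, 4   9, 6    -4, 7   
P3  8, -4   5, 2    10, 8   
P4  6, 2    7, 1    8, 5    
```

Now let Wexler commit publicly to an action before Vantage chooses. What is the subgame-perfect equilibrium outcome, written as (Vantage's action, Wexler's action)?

Solve by backward induction (Wexler leads).
- Basic: Vantage compares 1, -1, 8, 6 and picks P3; Wexler would get -4.
- Plus: Vantage compares -2, 9, 5, 7 and picks P2; Wexler would get 6.
- Deluxe: Vantage compares -4, -4, 10, 8 and picks P3; Wexler would get 8.
Maximizing over -4, 6, 8, Wexler chooses Deluxe. Subgame-perfect outcome: (P3, Deluxe) with payoffs (10, 8).

(P3, Deluxe)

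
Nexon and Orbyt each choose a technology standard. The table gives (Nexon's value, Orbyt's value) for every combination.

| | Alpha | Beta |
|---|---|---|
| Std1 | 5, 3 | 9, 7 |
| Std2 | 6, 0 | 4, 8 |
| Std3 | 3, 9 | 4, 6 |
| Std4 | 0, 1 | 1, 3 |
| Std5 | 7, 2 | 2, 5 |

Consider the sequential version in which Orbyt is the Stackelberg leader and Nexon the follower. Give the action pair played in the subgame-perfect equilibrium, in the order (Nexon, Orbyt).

Solve by backward induction (Orbyt leads).
- Alpha → Nexon plays Std5 (best of 5, 6, 3, 0, 7); Orbyt gets 2.
- Beta → Nexon plays Std1 (best of 9, 4, 4, 1, 2); Orbyt gets 7.
Among 2, 7, the best is 7 at Beta. Subgame-perfect outcome: (Std1, Beta) with payoffs (9, 7).

(Std1, Beta)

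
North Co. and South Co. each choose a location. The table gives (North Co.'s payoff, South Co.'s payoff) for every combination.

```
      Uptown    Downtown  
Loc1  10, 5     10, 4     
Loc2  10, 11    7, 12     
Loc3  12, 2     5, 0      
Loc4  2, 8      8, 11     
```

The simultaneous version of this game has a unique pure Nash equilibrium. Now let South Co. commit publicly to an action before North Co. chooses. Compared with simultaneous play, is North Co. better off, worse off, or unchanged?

worse off

North Co. best-responds to each possible South Co. move:
- Uptown: North Co. compares 10, 10, 12, 2 and picks Loc3; South Co. would get 2.
- Downtown: North Co. compares 10, 7, 5, 8 and picks Loc1; South Co. would get 4.
Among 2, 4, the best is 4 at Downtown. Subgame-perfect outcome: (Loc1, Downtown) with payoffs (10, 4).
For the simultaneous game, intersect best replies.
North Co.'s best replies: Uptown→Loc3; Downtown→Loc1.
South Co.'s best replies: Loc1→Uptown; Loc2→Downtown; Loc3→Uptown; Loc4→Downtown.
The unique mutual best reply is (Loc3, Uptown), giving (12, 2).
North Co. earns 10 sequentially versus 12 at the Nash outcome: worse off.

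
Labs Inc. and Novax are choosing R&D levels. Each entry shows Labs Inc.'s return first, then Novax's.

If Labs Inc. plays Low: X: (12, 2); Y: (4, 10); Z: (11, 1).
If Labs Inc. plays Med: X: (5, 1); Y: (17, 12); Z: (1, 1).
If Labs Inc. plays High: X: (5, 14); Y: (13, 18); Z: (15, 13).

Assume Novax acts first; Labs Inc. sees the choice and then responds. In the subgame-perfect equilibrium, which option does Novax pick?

Backward induction with Novax moving first.
- X: Labs Inc. compares 12, 5, 5 and picks Low; Novax would get 2.
- Y: Labs Inc. compares 4, 17, 13 and picks Med; Novax would get 12.
- Z: Labs Inc. compares 11, 1, 15 and picks High; Novax would get 13.
Novax's induced payoffs are 2, 12, 13, so Novax commits to Z. Subgame-perfect outcome: (High, Z) with payoffs (15, 13).

Z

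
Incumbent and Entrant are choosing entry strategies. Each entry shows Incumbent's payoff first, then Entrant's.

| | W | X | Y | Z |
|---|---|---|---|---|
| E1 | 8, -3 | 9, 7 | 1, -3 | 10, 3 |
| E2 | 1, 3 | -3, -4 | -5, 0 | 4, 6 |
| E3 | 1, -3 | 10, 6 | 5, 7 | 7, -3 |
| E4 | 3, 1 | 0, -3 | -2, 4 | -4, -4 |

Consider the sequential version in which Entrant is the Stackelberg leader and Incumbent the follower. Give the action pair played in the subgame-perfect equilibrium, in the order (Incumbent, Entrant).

Work backward from Incumbent's decision.
- W: Incumbent compares 8, 1, 1, 3 and picks E1; Entrant would get -3.
- X: Incumbent compares 9, -3, 10, 0 and picks E3; Entrant would get 6.
- Y: Incumbent compares 1, -5, 5, -2 and picks E3; Entrant would get 7.
- Z: Incumbent compares 10, 4, 7, -4 and picks E1; Entrant would get 3.
Maximizing over -3, 6, 7, 3, Entrant chooses Y. Subgame-perfect outcome: (E3, Y) with payoffs (5, 7).

(E3, Y)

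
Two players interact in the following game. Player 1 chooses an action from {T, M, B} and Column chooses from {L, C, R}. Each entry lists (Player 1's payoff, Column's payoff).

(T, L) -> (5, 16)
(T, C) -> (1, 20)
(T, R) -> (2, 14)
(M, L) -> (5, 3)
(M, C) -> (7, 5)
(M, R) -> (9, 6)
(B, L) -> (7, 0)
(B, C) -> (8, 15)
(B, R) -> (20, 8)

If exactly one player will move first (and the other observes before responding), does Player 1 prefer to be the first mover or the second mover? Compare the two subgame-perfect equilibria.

If Player 1 leads: Column's best replies are T→C, M→R, B→C; Player 1's induced payoffs 1, 9, 8; outcome (M, R), payoffs (9, 6).
If Column leads: Player 1's best replies are L→B, C→B, R→B; Column's induced payoffs 0, 15, 8; outcome (B, C), payoffs (8, 15).
Player 1 gets 9 moving first and 8 moving second, so Player 1 prefers to move first.

first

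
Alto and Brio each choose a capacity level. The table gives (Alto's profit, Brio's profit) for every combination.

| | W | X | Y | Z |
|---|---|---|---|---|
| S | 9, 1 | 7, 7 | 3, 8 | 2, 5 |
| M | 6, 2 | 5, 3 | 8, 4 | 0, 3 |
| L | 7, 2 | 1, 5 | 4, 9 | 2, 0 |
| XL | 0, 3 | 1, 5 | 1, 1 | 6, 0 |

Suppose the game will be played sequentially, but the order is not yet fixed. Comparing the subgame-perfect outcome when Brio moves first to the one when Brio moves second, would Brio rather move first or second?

first

If Alto leads: Brio's best replies are S→Y, M→Y, L→Y, XL→X; Alto's induced payoffs 3, 8, 4, 1; outcome (M, Y), payoffs (8, 4).
If Brio leads: Alto's best replies are W→S, X→S, Y→M, Z→XL; Brio's induced payoffs 1, 7, 4, 0; outcome (S, X), payoffs (7, 7).
Brio gets 7 moving first and 4 moving second, so Brio prefers to move first.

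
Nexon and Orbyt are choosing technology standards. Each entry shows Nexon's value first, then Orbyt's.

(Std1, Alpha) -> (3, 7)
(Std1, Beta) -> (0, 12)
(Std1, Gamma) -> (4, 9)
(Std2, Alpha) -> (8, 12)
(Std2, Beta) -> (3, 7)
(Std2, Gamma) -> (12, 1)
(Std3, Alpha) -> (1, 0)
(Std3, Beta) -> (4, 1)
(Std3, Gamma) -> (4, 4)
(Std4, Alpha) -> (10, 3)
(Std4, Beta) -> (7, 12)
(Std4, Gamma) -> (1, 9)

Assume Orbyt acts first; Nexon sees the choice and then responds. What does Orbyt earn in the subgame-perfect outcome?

12

Solve by backward induction (Orbyt leads).
- Alpha: Nexon compares 3, 8, 1, 10 and picks Std4; Orbyt would get 3.
- Beta: Nexon compares 0, 3, 4, 7 and picks Std4; Orbyt would get 12.
- Gamma: Nexon compares 4, 12, 4, 1 and picks Std2; Orbyt would get 1.
Among 3, 12, 1, the best is 12 at Beta. Subgame-perfect outcome: (Std4, Beta) with payoffs (7, 12).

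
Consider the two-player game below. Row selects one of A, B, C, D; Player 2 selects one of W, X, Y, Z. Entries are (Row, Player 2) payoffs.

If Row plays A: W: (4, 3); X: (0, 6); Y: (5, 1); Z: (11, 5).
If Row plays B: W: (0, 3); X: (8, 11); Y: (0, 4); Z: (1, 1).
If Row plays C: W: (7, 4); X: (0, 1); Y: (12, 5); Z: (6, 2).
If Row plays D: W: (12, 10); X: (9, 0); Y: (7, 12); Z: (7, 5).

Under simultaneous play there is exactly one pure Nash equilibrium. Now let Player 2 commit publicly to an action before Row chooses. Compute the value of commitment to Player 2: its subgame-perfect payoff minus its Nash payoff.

5

Work backward from Row's decision.
- W: Row compares 4, 0, 7, 12 and picks D; Player 2 would get 10.
- X: Row compares 0, 8, 0, 9 and picks D; Player 2 would get 0.
- Y: Row compares 5, 0, 12, 7 and picks C; Player 2 would get 5.
- Z: Row compares 11, 1, 6, 7 and picks A; Player 2 would get 5.
Player 2's induced payoffs are 10, 0, 5, 5, so Player 2 commits to W. Subgame-perfect outcome: (D, W) with payoffs (12, 10).
Under simultaneous play:
Row's best replies: W→D; X→D; Y→C; Z→A.
Player 2's best replies: A→X; B→X; C→Y; D→Y.
Only (C, Y) has each player best-responding; Nash payoffs (12, 5).
Player 2's commitment gain: 10 − 5 = 5.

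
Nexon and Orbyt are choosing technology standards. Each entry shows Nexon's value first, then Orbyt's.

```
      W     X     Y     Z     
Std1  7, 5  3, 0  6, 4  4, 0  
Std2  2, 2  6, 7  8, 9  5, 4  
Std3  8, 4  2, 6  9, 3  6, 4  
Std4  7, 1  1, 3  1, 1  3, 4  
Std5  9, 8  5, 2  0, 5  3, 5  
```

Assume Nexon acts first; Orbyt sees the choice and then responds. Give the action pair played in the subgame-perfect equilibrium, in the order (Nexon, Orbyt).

Backward induction with Nexon moving first.
- Std1: Orbyt compares 5, 0, 4, 0 and picks W; Nexon would get 7.
- Std2: Orbyt compares 2, 7, 9, 4 and picks Y; Nexon would get 8.
- Std3: Orbyt compares 4, 6, 3, 4 and picks X; Nexon would get 2.
- Std4: Orbyt compares 1, 3, 1, 4 and picks Z; Nexon would get 3.
- Std5: Orbyt compares 8, 2, 5, 5 and picks W; Nexon would get 9.
Nexon's induced payoffs are 7, 8, 2, 3, 9, so Nexon commits to Std5. Subgame-perfect outcome: (Std5, W) with payoffs (9, 8).

(Std5, W)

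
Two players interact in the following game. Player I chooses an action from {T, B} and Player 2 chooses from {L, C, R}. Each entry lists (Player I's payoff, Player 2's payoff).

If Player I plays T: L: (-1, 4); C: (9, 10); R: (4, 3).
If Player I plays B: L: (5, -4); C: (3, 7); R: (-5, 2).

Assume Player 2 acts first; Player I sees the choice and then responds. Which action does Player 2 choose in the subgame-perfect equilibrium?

Work backward from Player I's decision.
- L: BR = B, leader payoff -4.
- C: BR = T, leader payoff 10.
- R: BR = T, leader payoff 3.
Player 2's induced payoffs are -4, 10, 3, so Player 2 commits to C. Subgame-perfect outcome: (T, C) with payoffs (9, 10).

C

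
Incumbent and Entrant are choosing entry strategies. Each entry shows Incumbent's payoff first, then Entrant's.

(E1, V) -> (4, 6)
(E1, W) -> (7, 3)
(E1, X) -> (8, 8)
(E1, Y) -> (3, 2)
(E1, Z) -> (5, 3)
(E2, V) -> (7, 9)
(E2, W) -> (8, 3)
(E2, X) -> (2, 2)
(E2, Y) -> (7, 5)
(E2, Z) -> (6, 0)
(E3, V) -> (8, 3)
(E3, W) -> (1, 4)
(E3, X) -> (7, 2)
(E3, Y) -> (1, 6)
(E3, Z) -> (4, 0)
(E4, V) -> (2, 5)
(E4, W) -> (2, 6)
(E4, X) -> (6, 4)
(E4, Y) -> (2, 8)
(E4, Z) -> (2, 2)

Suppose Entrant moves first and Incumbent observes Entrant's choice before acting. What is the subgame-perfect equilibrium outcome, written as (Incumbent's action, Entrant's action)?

(E1, X)

Solve by backward induction (Entrant leads).
- V: Incumbent compares 4, 7, 8, 2 and picks E3; Entrant would get 3.
- W: Incumbent compares 7, 8, 1, 2 and picks E2; Entrant would get 3.
- X: Incumbent compares 8, 2, 7, 6 and picks E1; Entrant would get 8.
- Y: Incumbent compares 3, 7, 1, 2 and picks E2; Entrant would get 5.
- Z: Incumbent compares 5, 6, 4, 2 and picks E2; Entrant would get 0.
Among 3, 3, 8, 5, 0, the best is 8 at X. Subgame-perfect outcome: (E1, X) with payoffs (8, 8).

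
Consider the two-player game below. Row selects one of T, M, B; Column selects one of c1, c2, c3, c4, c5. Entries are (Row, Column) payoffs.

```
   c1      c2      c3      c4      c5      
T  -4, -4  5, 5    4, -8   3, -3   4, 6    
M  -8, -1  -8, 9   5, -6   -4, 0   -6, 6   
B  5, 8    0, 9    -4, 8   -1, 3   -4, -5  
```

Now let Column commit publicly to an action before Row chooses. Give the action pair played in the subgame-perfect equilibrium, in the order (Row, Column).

(B, c1)

Work backward from Row's decision.
- c1: BR = B, leader payoff 8.
- c2: BR = T, leader payoff 5.
- c3: BR = M, leader payoff -6.
- c4: BR = T, leader payoff -3.
- c5: BR = T, leader payoff 6.
Maximizing over 8, 5, -6, -3, 6, Column chooses c1. Subgame-perfect outcome: (B, c1) with payoffs (5, 8).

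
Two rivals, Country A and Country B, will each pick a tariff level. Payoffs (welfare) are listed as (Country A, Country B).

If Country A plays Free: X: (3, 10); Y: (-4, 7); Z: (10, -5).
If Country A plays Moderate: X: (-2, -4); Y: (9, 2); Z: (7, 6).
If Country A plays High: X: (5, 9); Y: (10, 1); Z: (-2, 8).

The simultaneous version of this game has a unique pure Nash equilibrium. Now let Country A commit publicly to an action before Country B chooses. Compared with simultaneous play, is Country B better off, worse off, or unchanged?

worse off

Country B best-responds to each possible Country A move:
- Free → Country B plays X (best of 10, 7, -5); Country A gets 3.
- Moderate → Country B plays Z (best of -4, 2, 6); Country A gets 7.
- High → Country B plays X (best of 9, 1, 8); Country A gets 5.
Among 3, 7, 5, the best is 7 at Moderate. Subgame-perfect outcome: (Moderate, Z) with payoffs (7, 6).
Now find the simultaneous Nash equilibrium.
Country A's best replies: X→High; Y→High; Z→Free.
Country B's best replies: Free→X; Moderate→Z; High→X.
Only (High, X) has each player best-responding; Nash payoffs (5, 9).
Country B earns 6 sequentially versus 9 at the Nash outcome: worse off.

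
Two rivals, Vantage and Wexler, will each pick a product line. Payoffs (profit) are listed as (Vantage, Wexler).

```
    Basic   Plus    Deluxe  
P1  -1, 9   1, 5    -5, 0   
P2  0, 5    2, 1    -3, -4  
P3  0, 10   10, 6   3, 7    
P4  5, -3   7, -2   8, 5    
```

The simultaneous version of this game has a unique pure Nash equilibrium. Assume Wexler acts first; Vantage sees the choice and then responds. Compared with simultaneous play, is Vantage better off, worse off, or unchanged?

Solve by backward induction (Wexler leads).
- Basic: Vantage compares -1, 0, 0, 5 and picks P4; Wexler would get -3.
- Plus: Vantage compares 1, 2, 10, 7 and picks P3; Wexler would get 6.
- Deluxe: Vantage compares -5, -3, 3, 8 and picks P4; Wexler would get 5.
Among -3, 6, 5, the best is 6 at Plus. Subgame-perfect outcome: (P3, Plus) with payoffs (10, 6).
For the simultaneous game, intersect best replies.
Vantage's best replies: Basic→P4; Plus→P3; Deluxe→P4.
Wexler's best replies: P1→Basic; P2→Basic; P3→Basic; P4→Deluxe.
The unique mutual best reply is (P4, Deluxe), giving (8, 5).
Vantage earns 10 sequentially versus 8 at the Nash outcome: better off.

better off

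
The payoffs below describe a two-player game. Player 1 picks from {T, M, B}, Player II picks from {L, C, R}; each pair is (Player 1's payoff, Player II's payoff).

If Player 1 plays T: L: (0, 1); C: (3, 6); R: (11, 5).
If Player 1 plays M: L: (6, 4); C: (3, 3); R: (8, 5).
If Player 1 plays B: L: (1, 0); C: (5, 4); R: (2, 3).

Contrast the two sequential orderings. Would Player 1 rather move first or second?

If Player 1 leads: Player II's best replies are T→C, M→R, B→C; Player 1's induced payoffs 3, 8, 5; outcome (M, R), payoffs (8, 5).
If Player II leads: Player 1's best replies are L→M, C→B, R→T; Player II's induced payoffs 4, 4, 5; outcome (T, R), payoffs (11, 5).
Player 1 gets 8 moving first and 11 moving second, so Player 1 prefers to move second.

second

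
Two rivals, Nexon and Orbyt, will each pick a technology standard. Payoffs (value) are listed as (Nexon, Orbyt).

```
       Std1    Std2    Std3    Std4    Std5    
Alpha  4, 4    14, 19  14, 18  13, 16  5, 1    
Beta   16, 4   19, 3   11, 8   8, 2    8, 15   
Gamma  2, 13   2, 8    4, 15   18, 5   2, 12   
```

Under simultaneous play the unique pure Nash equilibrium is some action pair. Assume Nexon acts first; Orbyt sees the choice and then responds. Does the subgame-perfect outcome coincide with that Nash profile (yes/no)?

Work backward from Orbyt's decision.
- Alpha → Orbyt plays Std2 (best of 4, 19, 18, 16, 1); Nexon gets 14.
- Beta → Orbyt plays Std5 (best of 4, 3, 8, 2, 15); Nexon gets 8.
- Gamma → Orbyt plays Std3 (best of 13, 8, 15, 5, 12); Nexon gets 4.
Maximizing over 14, 8, 4, Nexon chooses Alpha. Subgame-perfect outcome: (Alpha, Std2) with payoffs (14, 19).
For the simultaneous game, intersect best replies.
Nexon's best replies: Std1→Beta; Std2→Beta; Std3→Alpha; Std4→Gamma; Std5→Beta.
Orbyt's best replies: Alpha→Std2; Beta→Std5; Gamma→Std3.
The unique mutual best reply is (Beta, Std5), giving (8, 15).
Sequential outcome (Alpha, Std2) differs from the Nash profile (Beta, Std5).

no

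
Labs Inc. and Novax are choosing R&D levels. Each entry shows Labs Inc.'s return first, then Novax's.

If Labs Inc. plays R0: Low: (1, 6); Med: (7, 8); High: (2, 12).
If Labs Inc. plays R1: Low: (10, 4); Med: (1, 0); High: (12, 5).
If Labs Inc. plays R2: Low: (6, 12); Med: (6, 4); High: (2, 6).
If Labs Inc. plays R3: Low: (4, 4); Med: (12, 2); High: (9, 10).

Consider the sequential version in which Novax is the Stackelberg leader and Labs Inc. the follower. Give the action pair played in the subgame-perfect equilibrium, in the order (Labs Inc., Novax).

Work backward from Labs Inc.'s decision.
- Low → Labs Inc. plays R1 (best of 1, 10, 6, 4); Novax gets 4.
- Med → Labs Inc. plays R3 (best of 7, 1, 6, 12); Novax gets 2.
- High → Labs Inc. plays R1 (best of 2, 12, 2, 9); Novax gets 5.
Maximizing over 4, 2, 5, Novax chooses High. Subgame-perfect outcome: (R1, High) with payoffs (12, 5).

(R1, High)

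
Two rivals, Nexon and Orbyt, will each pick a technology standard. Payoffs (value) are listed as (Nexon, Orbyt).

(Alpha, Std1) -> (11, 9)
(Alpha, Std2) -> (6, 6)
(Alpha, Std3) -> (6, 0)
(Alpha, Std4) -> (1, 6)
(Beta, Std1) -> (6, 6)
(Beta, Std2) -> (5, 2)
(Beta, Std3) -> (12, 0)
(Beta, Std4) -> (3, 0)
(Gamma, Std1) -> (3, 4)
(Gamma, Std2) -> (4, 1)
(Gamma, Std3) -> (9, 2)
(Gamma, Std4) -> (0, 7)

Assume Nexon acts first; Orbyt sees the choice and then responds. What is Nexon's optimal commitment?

Alpha

Solve by backward induction (Nexon leads).
- Alpha → Orbyt plays Std1 (best of 9, 6, 0, 6); Nexon gets 11.
- Beta → Orbyt plays Std1 (best of 6, 2, 0, 0); Nexon gets 6.
- Gamma → Orbyt plays Std4 (best of 4, 1, 2, 7); Nexon gets 0.
Nexon's induced payoffs are 11, 6, 0, so Nexon commits to Alpha. Subgame-perfect outcome: (Alpha, Std1) with payoffs (11, 9).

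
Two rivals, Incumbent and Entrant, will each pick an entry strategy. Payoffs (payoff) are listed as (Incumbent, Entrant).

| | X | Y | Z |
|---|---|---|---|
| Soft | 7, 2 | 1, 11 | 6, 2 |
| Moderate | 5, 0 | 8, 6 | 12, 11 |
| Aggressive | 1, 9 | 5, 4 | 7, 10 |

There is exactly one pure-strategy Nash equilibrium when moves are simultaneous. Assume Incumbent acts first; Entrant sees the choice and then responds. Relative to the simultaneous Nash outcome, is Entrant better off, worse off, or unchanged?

Solve by backward induction (Incumbent leads).
- Soft: BR = Y, leader payoff 1.
- Moderate: BR = Z, leader payoff 12.
- Aggressive: BR = Z, leader payoff 7.
Among 1, 12, 7, the best is 12 at Moderate. Subgame-perfect outcome: (Moderate, Z) with payoffs (12, 11).
Now find the simultaneous Nash equilibrium.
Incumbent's best replies: X→Soft; Y→Moderate; Z→Moderate.
Entrant's best replies: Soft→Y; Moderate→Z; Aggressive→Z.
Only (Moderate, Z) has each player best-responding; Nash payoffs (12, 11).
Entrant earns 11 sequentially versus 11 at the Nash outcome: unchanged.

unchanged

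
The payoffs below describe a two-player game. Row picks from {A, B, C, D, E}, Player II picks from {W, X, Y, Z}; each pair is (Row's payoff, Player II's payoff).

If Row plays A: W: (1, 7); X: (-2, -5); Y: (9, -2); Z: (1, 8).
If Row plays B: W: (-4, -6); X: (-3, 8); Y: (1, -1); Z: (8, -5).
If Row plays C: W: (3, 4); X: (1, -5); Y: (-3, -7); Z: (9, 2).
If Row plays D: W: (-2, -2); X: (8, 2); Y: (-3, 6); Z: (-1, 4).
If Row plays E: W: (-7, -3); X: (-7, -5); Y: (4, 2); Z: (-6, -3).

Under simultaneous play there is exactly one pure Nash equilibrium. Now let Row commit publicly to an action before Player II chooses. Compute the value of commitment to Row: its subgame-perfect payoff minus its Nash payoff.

1

Player II best-responds to each possible Row move:
- A: Player II compares 7, -5, -2, 8 and picks Z; Row would get 1.
- B: Player II compares -6, 8, -1, -5 and picks X; Row would get -3.
- C: Player II compares 4, -5, -7, 2 and picks W; Row would get 3.
- D: Player II compares -2, 2, 6, 4 and picks Y; Row would get -3.
- E: Player II compares -3, -5, 2, -3 and picks Y; Row would get 4.
Among 1, -3, 3, -3, 4, the best is 4 at E. Subgame-perfect outcome: (E, Y) with payoffs (4, 2).
Now find the simultaneous Nash equilibrium.
Row's best replies: W→C; X→D; Y→A; Z→C.
Player II's best replies: A→Z; B→X; C→W; D→Y; E→Y.
Only (C, W) has each player best-responding; Nash payoffs (3, 4).
Row's commitment gain: 4 − 3 = 1.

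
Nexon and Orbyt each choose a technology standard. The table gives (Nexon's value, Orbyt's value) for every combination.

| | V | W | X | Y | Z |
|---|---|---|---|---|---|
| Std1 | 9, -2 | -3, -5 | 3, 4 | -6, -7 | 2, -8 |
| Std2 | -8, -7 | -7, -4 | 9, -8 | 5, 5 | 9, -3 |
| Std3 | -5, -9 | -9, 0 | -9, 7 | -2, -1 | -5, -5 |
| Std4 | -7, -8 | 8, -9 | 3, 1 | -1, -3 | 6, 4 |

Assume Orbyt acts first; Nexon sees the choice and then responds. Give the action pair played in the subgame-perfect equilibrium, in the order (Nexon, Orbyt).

(Std2, Y)

Work backward from Nexon's decision.
- V: Nexon compares 9, -8, -5, -7 and picks Std1; Orbyt would get -2.
- W: Nexon compares -3, -7, -9, 8 and picks Std4; Orbyt would get -9.
- X: Nexon compares 3, 9, -9, 3 and picks Std2; Orbyt would get -8.
- Y: Nexon compares -6, 5, -2, -1 and picks Std2; Orbyt would get 5.
- Z: Nexon compares 2, 9, -5, 6 and picks Std2; Orbyt would get -3.
Maximizing over -2, -9, -8, 5, -3, Orbyt chooses Y. Subgame-perfect outcome: (Std2, Y) with payoffs (5, 5).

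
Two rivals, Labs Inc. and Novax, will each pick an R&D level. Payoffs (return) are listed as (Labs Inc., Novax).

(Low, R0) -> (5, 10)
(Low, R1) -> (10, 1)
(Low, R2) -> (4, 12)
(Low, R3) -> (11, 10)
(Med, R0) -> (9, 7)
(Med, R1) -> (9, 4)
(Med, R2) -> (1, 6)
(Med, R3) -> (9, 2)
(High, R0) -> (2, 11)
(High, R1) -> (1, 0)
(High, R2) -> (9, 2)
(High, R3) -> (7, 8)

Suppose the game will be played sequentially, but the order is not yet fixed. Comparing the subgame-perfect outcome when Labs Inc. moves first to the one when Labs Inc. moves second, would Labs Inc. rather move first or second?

second

If Labs Inc. leads: Novax's best replies are Low→R2, Med→R0, High→R0; Labs Inc.'s induced payoffs 4, 9, 2; outcome (Med, R0), payoffs (9, 7).
If Novax leads: Labs Inc.'s best replies are R0→Med, R1→Low, R2→High, R3→Low; Novax's induced payoffs 7, 1, 2, 10; outcome (Low, R3), payoffs (11, 10).
Labs Inc. gets 9 moving first and 11 moving second, so Labs Inc. prefers to move second.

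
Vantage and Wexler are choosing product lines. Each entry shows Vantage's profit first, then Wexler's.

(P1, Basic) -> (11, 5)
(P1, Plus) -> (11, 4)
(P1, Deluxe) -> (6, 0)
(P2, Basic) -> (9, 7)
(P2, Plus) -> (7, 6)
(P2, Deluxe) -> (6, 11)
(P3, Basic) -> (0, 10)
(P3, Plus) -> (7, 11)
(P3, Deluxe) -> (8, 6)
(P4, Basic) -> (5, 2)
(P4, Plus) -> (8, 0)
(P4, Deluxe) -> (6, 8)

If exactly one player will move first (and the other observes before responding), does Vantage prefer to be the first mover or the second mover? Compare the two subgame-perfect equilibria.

If Vantage leads: Wexler's best replies are P1→Basic, P2→Deluxe, P3→Plus, P4→Deluxe; Vantage's induced payoffs 11, 6, 7, 6; outcome (P1, Basic), payoffs (11, 5).
If Wexler leads: Vantage's best replies are Basic→P1, Plus→P1, Deluxe→P3; Wexler's induced payoffs 5, 4, 6; outcome (P3, Deluxe), payoffs (8, 6).
Vantage gets 11 moving first and 8 moving second, so Vantage prefers to move first.

first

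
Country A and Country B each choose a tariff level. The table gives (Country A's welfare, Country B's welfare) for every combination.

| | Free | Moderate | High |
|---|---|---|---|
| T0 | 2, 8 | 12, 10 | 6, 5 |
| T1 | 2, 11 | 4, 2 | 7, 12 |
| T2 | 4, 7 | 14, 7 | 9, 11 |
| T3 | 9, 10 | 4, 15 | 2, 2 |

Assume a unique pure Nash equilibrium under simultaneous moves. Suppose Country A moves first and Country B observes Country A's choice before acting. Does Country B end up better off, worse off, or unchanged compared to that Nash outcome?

Solve by backward induction (Country A leads).
- T0: BR = Moderate, leader payoff 12.
- T1: BR = High, leader payoff 7.
- T2: BR = High, leader payoff 9.
- T3: BR = Moderate, leader payoff 4.
Among 12, 7, 9, 4, the best is 12 at T0. Subgame-perfect outcome: (T0, Moderate) with payoffs (12, 10).
For the simultaneous game, intersect best replies.
Country A's best replies: Free→T3; Moderate→T2; High→T2.
Country B's best replies: T0→Moderate; T1→High; T2→High; T3→Moderate.
The unique mutual best reply is (T2, High), giving (9, 11).
Country B earns 10 sequentially versus 11 at the Nash outcome: worse off.

worse off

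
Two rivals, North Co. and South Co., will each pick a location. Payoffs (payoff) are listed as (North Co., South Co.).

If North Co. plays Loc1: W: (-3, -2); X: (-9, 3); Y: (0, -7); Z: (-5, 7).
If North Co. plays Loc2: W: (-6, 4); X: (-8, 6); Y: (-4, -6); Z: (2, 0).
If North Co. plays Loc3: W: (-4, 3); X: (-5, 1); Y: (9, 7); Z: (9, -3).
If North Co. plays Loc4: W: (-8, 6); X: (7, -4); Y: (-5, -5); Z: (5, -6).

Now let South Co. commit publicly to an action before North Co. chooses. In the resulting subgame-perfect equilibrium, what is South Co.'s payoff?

7

Backward induction with South Co. moving first.
- W → North Co. plays Loc1 (best of -3, -6, -4, -8); South Co. gets -2.
- X → North Co. plays Loc4 (best of -9, -8, -5, 7); South Co. gets -4.
- Y → North Co. plays Loc3 (best of 0, -4, 9, -5); South Co. gets 7.
- Z → North Co. plays Loc3 (best of -5, 2, 9, 5); South Co. gets -3.
Among -2, -4, 7, -3, the best is 7 at Y. Subgame-perfect outcome: (Loc3, Y) with payoffs (9, 7).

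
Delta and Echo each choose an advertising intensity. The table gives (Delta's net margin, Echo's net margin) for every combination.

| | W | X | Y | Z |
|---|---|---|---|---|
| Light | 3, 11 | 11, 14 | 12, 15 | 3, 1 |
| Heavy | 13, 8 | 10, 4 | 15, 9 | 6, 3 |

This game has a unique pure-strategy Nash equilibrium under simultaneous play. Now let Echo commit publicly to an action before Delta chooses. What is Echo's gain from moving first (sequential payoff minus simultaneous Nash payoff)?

5

Delta best-responds to each possible Echo move:
- W: BR = Heavy, leader payoff 8.
- X: BR = Light, leader payoff 14.
- Y: BR = Heavy, leader payoff 9.
- Z: BR = Heavy, leader payoff 3.
Among 8, 14, 9, 3, the best is 14 at X. Subgame-perfect outcome: (Light, X) with payoffs (11, 14).
For the simultaneous game, intersect best replies.
Delta's best replies: W→Heavy; X→Light; Y→Heavy; Z→Heavy.
Echo's best replies: Light→Y; Heavy→Y.
Only (Heavy, Y) has each player best-responding; Nash payoffs (15, 9).
Echo's commitment gain: 14 − 9 = 5.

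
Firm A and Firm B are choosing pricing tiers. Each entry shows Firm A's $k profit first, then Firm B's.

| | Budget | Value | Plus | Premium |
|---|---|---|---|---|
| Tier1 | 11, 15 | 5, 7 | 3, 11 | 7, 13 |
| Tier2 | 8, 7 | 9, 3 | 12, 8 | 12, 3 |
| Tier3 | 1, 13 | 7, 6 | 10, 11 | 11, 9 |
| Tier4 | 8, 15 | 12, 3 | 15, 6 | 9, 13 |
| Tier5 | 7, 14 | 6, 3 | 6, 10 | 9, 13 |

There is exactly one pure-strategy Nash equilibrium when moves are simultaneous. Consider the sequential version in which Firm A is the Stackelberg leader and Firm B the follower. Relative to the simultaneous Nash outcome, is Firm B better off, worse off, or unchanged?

worse off

Solve by backward induction (Firm A leads).
- Tier1: Firm B compares 15, 7, 11, 13 and picks Budget; Firm A would get 11.
- Tier2: Firm B compares 7, 3, 8, 3 and picks Plus; Firm A would get 12.
- Tier3: Firm B compares 13, 6, 11, 9 and picks Budget; Firm A would get 1.
- Tier4: Firm B compares 15, 3, 6, 13 and picks Budget; Firm A would get 8.
- Tier5: Firm B compares 14, 3, 10, 13 and picks Budget; Firm A would get 7.
Maximizing over 11, 12, 1, 8, 7, Firm A chooses Tier2. Subgame-perfect outcome: (Tier2, Plus) with payoffs (12, 8).
Under simultaneous play:
Firm A's best replies: Budget→Tier1; Value→Tier4; Plus→Tier4; Premium→Tier2.
Firm B's best replies: Tier1→Budget; Tier2→Plus; Tier3→Budget; Tier4→Budget; Tier5→Budget.
The unique mutual best reply is (Tier1, Budget), giving (11, 15).
Firm B earns 8 sequentially versus 15 at the Nash outcome: worse off.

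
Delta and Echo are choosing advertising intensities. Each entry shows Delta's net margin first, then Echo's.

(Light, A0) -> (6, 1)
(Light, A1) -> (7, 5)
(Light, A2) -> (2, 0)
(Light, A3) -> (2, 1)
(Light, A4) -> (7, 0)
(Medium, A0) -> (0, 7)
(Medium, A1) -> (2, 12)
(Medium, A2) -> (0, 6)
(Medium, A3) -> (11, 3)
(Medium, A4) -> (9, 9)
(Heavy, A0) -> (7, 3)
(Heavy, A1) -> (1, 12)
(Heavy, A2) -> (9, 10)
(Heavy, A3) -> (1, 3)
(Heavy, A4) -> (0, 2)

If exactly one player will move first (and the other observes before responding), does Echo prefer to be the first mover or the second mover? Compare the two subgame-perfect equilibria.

first

If Delta leads: Echo's best replies are Light→A1, Medium→A1, Heavy→A1; Delta's induced payoffs 7, 2, 1; outcome (Light, A1), payoffs (7, 5).
If Echo leads: Delta's best replies are A0→Heavy, A1→Light, A2→Heavy, A3→Medium, A4→Medium; Echo's induced payoffs 3, 5, 10, 3, 9; outcome (Heavy, A2), payoffs (9, 10).
Echo gets 10 moving first and 5 moving second, so Echo prefers to move first.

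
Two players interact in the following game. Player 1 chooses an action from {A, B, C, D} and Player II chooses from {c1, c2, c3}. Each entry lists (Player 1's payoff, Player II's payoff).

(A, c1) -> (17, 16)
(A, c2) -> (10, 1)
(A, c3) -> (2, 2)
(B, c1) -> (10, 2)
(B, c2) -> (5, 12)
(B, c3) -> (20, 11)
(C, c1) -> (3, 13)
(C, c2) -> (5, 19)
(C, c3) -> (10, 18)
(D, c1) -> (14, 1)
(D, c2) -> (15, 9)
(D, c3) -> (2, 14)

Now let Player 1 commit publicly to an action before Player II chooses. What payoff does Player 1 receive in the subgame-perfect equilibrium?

17

Player II best-responds to each possible Player 1 move:
- A: BR = c1, leader payoff 17.
- B: BR = c2, leader payoff 5.
- C: BR = c2, leader payoff 5.
- D: BR = c3, leader payoff 2.
Maximizing over 17, 5, 5, 2, Player 1 chooses A. Subgame-perfect outcome: (A, c1) with payoffs (17, 16).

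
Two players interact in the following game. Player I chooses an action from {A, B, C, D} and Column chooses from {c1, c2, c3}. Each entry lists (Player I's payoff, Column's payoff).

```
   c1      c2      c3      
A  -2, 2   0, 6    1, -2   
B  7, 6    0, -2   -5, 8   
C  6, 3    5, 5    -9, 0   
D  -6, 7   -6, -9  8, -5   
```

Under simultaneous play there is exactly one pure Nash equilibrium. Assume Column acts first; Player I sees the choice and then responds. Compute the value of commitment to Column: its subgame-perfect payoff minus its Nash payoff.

Player I best-responds to each possible Column move:
- c1: Player I compares -2, 7, 6, -6 and picks B; Column would get 6.
- c2: Player I compares 0, 0, 5, -6 and picks C; Column would get 5.
- c3: Player I compares 1, -5, -9, 8 and picks D; Column would get -5.
Among 6, 5, -5, the best is 6 at c1. Subgame-perfect outcome: (B, c1) with payoffs (7, 6).
Now find the simultaneous Nash equilibrium.
Player I's best replies: c1→B; c2→C; c3→D.
Column's best replies: A→c2; B→c3; C→c2; D→c1.
The unique mutual best reply is (C, c2), giving (5, 5).
Column's commitment gain: 6 − 5 = 1.

1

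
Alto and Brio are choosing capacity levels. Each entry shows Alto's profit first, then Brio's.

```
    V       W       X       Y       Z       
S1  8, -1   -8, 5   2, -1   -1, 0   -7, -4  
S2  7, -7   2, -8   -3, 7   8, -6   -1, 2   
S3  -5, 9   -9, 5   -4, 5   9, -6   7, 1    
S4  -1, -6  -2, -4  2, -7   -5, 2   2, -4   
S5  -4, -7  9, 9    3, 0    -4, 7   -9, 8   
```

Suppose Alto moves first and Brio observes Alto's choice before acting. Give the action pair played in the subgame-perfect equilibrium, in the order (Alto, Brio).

Work backward from Brio's decision.
- S1: Brio compares -1, 5, -1, 0, -4 and picks W; Alto would get -8.
- S2: Brio compares -7, -8, 7, -6, 2 and picks X; Alto would get -3.
- S3: Brio compares 9, 5, 5, -6, 1 and picks V; Alto would get -5.
- S4: Brio compares -6, -4, -7, 2, -4 and picks Y; Alto would get -5.
- S5: Brio compares -7, 9, 0, 7, 8 and picks W; Alto would get 9.
Maximizing over -8, -3, -5, -5, 9, Alto chooses S5. Subgame-perfect outcome: (S5, W) with payoffs (9, 9).

(S5, W)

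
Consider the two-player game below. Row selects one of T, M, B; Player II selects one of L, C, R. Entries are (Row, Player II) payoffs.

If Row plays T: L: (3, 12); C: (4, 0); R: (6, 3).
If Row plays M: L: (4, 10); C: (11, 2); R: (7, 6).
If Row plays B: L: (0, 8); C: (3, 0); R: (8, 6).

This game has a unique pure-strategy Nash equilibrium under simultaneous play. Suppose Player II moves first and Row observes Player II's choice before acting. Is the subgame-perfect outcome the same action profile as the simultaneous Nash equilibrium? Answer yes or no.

Solve by backward induction (Player II leads).
- L: Row compares 3, 4, 0 and picks M; Player II would get 10.
- C: Row compares 4, 11, 3 and picks M; Player II would get 2.
- R: Row compares 6, 7, 8 and picks B; Player II would get 6.
Maximizing over 10, 2, 6, Player II chooses L. Subgame-perfect outcome: (M, L) with payoffs (4, 10).
Now find the simultaneous Nash equilibrium.
Row's best replies: L→M; C→M; R→B.
Player II's best replies: T→L; M→L; B→L.
The unique mutual best reply is (M, L), giving (4, 10).
Sequential outcome (M, L) coincides with the Nash profile (M, L).

yes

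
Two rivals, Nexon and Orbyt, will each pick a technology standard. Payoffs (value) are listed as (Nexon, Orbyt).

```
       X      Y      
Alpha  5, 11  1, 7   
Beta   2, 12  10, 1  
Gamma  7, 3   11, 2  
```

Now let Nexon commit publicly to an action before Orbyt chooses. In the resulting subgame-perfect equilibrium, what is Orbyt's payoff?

Backward induction with Nexon moving first.
- Alpha: BR = X, leader payoff 5.
- Beta: BR = X, leader payoff 2.
- Gamma: BR = X, leader payoff 7.
Nexon's induced payoffs are 5, 2, 7, so Nexon commits to Gamma. Subgame-perfect outcome: (Gamma, X) with payoffs (7, 3).

3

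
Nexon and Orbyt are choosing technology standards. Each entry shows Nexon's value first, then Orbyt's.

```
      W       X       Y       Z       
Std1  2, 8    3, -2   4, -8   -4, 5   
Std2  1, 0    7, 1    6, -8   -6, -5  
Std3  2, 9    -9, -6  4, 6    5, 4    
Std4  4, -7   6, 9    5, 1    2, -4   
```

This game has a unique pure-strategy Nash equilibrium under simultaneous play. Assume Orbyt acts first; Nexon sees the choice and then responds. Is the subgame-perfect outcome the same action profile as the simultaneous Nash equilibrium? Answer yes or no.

Work backward from Nexon's decision.
- W: Nexon compares 2, 1, 2, 4 and picks Std4; Orbyt would get -7.
- X: Nexon compares 3, 7, -9, 6 and picks Std2; Orbyt would get 1.
- Y: Nexon compares 4, 6, 4, 5 and picks Std2; Orbyt would get -8.
- Z: Nexon compares -4, -6, 5, 2 and picks Std3; Orbyt would get 4.
Orbyt's induced payoffs are -7, 1, -8, 4, so Orbyt commits to Z. Subgame-perfect outcome: (Std3, Z) with payoffs (5, 4).
Now find the simultaneous Nash equilibrium.
Nexon's best replies: W→Std4; X→Std2; Y→Std2; Z→Std3.
Orbyt's best replies: Std1→W; Std2→X; Std3→W; Std4→X.
The unique mutual best reply is (Std2, X), giving (7, 1).
Sequential outcome (Std3, Z) differs from the Nash profile (Std2, X).

no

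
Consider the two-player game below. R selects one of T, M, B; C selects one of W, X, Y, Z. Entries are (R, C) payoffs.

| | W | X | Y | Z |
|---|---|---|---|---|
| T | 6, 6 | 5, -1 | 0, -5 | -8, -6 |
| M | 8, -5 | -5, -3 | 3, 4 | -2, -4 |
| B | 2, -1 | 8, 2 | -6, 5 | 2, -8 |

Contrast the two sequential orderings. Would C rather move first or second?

second

If R leads: C's best replies are T→W, M→Y, B→Y; R's induced payoffs 6, 3, -6; outcome (T, W), payoffs (6, 6).
If C leads: R's best replies are W→M, X→B, Y→M, Z→B; C's induced payoffs -5, 2, 4, -8; outcome (M, Y), payoffs (3, 4).
C gets 4 moving first and 6 moving second, so C prefers to move second.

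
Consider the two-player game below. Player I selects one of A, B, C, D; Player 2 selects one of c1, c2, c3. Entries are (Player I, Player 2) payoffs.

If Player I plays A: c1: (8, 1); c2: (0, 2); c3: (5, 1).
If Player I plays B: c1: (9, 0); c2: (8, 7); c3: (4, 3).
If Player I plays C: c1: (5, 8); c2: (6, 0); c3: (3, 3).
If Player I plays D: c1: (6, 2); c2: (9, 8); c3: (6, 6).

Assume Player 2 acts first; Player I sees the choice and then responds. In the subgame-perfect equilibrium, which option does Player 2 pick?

c2

Backward induction with Player 2 moving first.
- c1: BR = B, leader payoff 0.
- c2: BR = D, leader payoff 8.
- c3: BR = D, leader payoff 6.
Maximizing over 0, 8, 6, Player 2 chooses c2. Subgame-perfect outcome: (D, c2) with payoffs (9, 8).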